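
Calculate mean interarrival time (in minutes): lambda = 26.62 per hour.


Mean interarrival time = 60/lambda = 60/26.62 = 2.25 minutes

2.25 minutes


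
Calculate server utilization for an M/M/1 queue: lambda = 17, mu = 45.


rho = lambda/mu = 17/45 = 0.3778

0.3778


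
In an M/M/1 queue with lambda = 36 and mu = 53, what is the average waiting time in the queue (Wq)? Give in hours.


rho = 36/53; Wq = rho/(mu - lambda) = 0.04 hours

0.04 hours


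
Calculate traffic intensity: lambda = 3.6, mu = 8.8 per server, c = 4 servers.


rho = lambda / (c * mu) = 3.6 / (4 * 8.8) = 0.1023

0.1023


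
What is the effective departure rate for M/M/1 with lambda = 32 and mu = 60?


For a stable queue (lambda < mu), throughput = lambda = 32 per hour

32 per hour


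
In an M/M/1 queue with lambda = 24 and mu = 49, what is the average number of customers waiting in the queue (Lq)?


rho = 24/49; Lq = rho^2/(1-rho) = 0.47

0.47


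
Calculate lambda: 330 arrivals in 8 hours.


lambda = total arrivals / time = 330 / 8 = 41.25 per hour

41.25 per hour


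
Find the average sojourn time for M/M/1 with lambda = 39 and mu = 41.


W = 1/(mu - lambda) = 1/(41 - 39) = 0.5 hours

0.5 hours


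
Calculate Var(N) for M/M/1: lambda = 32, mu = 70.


rho = 32/70; Var(N) = rho/(1-rho)^2 = 1.55

1.55


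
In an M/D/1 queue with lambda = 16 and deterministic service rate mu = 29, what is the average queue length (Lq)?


M/D/1: Lq = rho^2 / (2*(1-rho)) where rho = 16/29; Lq = 0.34

0.34


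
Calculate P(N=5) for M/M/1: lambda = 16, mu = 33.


rho = 16/33; P(n) = (1-rho)*rho^n = (1-16/33)*(16/33)^5 = 0.0138

0.0138


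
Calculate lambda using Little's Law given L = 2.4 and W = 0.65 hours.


lambda = L / W = 2.4 / 0.65 = 3.69 per hour

3.69 per hour


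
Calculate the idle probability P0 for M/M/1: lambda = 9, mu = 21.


P0 = 1 - rho = 1 - 9/21 = 0.5714

0.5714


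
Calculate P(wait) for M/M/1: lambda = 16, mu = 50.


P(wait) = rho = lambda/mu = 16/50 = 0.32

0.32


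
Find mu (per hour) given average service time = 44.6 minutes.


mu = 60 / avg_service_time = 60 / 44.6 = 1.35 per hour

1.35 per hour


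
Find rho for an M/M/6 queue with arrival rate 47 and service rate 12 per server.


rho = lambda/(c*mu) = 47/(6*12) = 0.6528

0.6528


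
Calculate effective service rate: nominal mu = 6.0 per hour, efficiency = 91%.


Effective rate = mu * efficiency = 6.0 * 0.91 = 5.46 per hour

5.46 per hour


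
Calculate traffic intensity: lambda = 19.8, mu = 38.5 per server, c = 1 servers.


rho = lambda / (c * mu) = 19.8 / (1 * 38.5) = 0.5143

0.5143


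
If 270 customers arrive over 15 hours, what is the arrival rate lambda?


lambda = total arrivals / time = 270 / 15 = 18.0 per hour

18.0 per hour


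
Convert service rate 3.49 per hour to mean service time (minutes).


Mean service time = 60/mu = 60/3.49 = 17.19 minutes

17.19 minutes


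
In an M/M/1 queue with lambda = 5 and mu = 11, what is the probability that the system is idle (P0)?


P0 = 1 - rho = 1 - 5/11 = 0.5455

0.5455


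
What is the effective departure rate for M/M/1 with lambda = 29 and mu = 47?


For a stable queue (lambda < mu), throughput = lambda = 29 per hour

29 per hour


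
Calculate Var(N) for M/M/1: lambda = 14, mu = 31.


rho = 14/31; Var(N) = rho/(1-rho)^2 = 1.5

1.5


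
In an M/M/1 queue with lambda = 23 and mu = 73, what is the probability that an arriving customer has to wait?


P(wait) = rho = lambda/mu = 23/73 = 0.3151

0.3151


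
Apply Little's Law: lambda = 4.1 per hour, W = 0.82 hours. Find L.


L = lambda * W = 4.1 * 0.82 = 3.36

3.36


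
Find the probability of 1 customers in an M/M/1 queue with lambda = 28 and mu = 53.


rho = 28/53; P(n) = (1-rho)*rho^n = (1-28/53)*(28/53)^1 = 0.2492

0.2492


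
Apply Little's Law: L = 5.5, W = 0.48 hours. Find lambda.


lambda = L / W = 5.5 / 0.48 = 11.46 per hour

11.46 per hour


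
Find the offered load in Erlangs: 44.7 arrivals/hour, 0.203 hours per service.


Offered load a = lambda * E[S] = 44.7 * 0.203 = 9.07 Erlangs

9.07 Erlangs


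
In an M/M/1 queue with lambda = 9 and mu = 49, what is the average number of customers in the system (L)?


rho = 9/49; L = rho/(1-rho) = 0.23

0.23


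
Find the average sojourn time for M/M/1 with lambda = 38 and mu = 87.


W = 1/(mu - lambda) = 1/(87 - 38) = 0.0204 hours

0.0204 hours


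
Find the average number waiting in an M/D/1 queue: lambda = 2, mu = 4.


M/D/1: Lq = rho^2 / (2*(1-rho)) where rho = 2/4; Lq = 0.25

0.25


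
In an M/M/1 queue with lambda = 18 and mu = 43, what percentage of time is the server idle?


Idle fraction = (1 - rho) * 100 = (1 - 18/43) * 100 = 58.1%

58.1%


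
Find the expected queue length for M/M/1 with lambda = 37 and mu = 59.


rho = 37/59; Lq = rho^2/(1-rho) = 1.05

1.05


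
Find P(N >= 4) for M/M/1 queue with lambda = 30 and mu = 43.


P(N >= 4) = rho^4 = (30/43)^4 = 0.2369

0.2369


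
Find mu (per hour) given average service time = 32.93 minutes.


mu = 60 / avg_service_time = 60 / 32.93 = 1.82 per hour

1.82 per hour


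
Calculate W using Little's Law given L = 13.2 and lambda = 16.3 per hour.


W = L / lambda = 13.2 / 16.3 = 0.8098 hours

0.8098 hours


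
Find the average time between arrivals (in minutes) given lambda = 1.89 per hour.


Mean interarrival time = 60/lambda = 60/1.89 = 31.75 minutes

31.75 minutes


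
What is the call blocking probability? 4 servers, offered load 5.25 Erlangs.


B(N,A) = (A^N/N!) / sum(A^k/k!, k=0..N) with N=4, A=5.25 = 0.4176

0.4176


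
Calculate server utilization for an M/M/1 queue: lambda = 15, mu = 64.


rho = lambda/mu = 15/64 = 0.2344

0.2344


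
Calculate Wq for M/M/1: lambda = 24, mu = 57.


rho = 24/57; Wq = rho/(mu - lambda) = 0.0128 hours

0.0128 hours


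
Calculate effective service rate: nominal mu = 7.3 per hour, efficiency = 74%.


Effective rate = mu * efficiency = 7.3 * 0.74 = 5.4 per hour

5.4 per hour


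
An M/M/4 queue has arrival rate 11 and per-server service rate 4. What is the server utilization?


rho = lambda/(c*mu) = 11/(4*4) = 0.6875

0.6875


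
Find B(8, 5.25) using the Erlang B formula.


B(N,A) = (A^N/N!) / sum(A^k/k!, k=0..N) with N=8, A=5.25 = 0.0821

0.0821


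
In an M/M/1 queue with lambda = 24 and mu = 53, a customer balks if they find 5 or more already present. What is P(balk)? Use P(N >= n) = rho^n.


P(N >= 5) = rho^5 = (24/53)^5 = 0.019

0.019


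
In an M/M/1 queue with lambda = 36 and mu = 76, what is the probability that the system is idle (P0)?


P0 = 1 - rho = 1 - 36/76 = 0.5263

0.5263


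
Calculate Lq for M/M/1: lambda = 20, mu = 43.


rho = 20/43; Lq = rho^2/(1-rho) = 0.4

0.4


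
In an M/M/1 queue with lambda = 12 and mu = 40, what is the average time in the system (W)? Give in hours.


W = 1/(mu - lambda) = 1/(40 - 12) = 0.0357 hours

0.0357 hours


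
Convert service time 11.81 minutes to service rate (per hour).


mu = 60 / avg_service_time = 60 / 11.81 = 5.08 per hour

5.08 per hour


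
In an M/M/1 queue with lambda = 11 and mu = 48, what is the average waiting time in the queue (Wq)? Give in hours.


rho = 11/48; Wq = rho/(mu - lambda) = 0.0062 hours

0.0062 hours


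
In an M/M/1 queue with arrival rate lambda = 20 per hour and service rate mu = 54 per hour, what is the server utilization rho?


rho = lambda/mu = 20/54 = 0.3704

0.3704


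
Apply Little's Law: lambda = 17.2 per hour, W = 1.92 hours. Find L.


L = lambda * W = 17.2 * 1.92 = 33.02

33.02


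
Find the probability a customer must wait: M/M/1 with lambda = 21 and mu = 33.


P(wait) = rho = lambda/mu = 21/33 = 0.6364

0.6364


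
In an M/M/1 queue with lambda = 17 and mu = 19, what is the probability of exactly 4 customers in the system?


rho = 17/19; P(n) = (1-rho)*rho^n = (1-17/19)*(17/19)^4 = 0.0675

0.0675


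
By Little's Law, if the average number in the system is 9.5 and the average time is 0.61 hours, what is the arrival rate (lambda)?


lambda = L / W = 9.5 / 0.61 = 15.57 per hour

15.57 per hour


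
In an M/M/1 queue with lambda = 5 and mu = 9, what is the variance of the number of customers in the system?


rho = 5/9; Var(N) = rho/(1-rho)^2 = 2.81

2.81


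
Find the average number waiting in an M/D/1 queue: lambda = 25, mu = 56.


M/D/1: Lq = rho^2 / (2*(1-rho)) where rho = 25/56; Lq = 0.18

0.18


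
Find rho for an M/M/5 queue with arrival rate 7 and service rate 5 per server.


rho = lambda/(c*mu) = 7/(5*5) = 0.28

0.28


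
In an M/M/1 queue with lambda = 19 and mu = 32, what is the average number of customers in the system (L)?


rho = 19/32; L = rho/(1-rho) = 1.46

1.46


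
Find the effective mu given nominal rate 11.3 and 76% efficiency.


Effective rate = mu * efficiency = 11.3 * 0.76 = 8.59 per hour

8.59 per hour


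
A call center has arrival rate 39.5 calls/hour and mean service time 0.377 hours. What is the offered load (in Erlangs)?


Offered load a = lambda * E[S] = 39.5 * 0.377 = 14.89 Erlangs

14.89 Erlangs


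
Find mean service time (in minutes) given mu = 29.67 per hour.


Mean service time = 60/mu = 60/29.67 = 2.02 minutes

2.02 minutes


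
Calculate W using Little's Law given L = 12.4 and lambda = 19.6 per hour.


W = L / lambda = 12.4 / 19.6 = 0.6327 hours

0.6327 hours


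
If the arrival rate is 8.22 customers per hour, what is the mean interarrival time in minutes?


Mean interarrival time = 60/lambda = 60/8.22 = 7.3 minutes

7.3 minutes


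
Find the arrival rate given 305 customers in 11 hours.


lambda = total arrivals / time = 305 / 11 = 27.73 per hour

27.73 per hour


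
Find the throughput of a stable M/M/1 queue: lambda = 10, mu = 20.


For a stable queue (lambda < mu), throughput = lambda = 10 per hour

10 per hour


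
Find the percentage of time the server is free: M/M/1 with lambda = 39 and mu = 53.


Idle fraction = (1 - rho) * 100 = (1 - 39/53) * 100 = 26.4%

26.4%


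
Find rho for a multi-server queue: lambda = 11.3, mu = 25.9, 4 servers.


rho = lambda / (c * mu) = 11.3 / (4 * 25.9) = 0.1091

0.1091


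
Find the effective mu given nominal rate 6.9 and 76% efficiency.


Effective rate = mu * efficiency = 6.9 * 0.76 = 5.24 per hour

5.24 per hour


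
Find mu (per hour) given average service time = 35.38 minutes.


mu = 60 / avg_service_time = 60 / 35.38 = 1.7 per hour

1.7 per hour


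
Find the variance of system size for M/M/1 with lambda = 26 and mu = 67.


rho = 26/67; Var(N) = rho/(1-rho)^2 = 1.04

1.04


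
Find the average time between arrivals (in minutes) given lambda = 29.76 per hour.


Mean interarrival time = 60/lambda = 60/29.76 = 2.02 minutes

2.02 minutes


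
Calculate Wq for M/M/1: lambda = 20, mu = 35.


rho = 20/35; Wq = rho/(mu - lambda) = 0.0381 hours

0.0381 hours


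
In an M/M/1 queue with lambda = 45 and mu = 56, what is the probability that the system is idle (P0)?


P0 = 1 - rho = 1 - 45/56 = 0.1964

0.1964


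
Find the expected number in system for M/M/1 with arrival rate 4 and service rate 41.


rho = 4/41; L = rho/(1-rho) = 0.11

0.11


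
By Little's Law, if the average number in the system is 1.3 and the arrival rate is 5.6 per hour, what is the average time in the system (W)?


W = L / lambda = 1.3 / 5.6 = 0.2321 hours

0.2321 hours


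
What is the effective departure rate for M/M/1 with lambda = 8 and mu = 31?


For a stable queue (lambda < mu), throughput = lambda = 8 per hour

8 per hour


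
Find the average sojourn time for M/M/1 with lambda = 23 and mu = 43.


W = 1/(mu - lambda) = 1/(43 - 23) = 0.05 hours

0.05 hours


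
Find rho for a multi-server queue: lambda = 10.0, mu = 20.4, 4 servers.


rho = lambda / (c * mu) = 10.0 / (4 * 20.4) = 0.1225

0.1225


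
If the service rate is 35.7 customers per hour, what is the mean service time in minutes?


Mean service time = 60/mu = 60/35.7 = 1.68 minutes

1.68 minutes


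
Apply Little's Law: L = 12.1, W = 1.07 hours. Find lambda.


lambda = L / W = 12.1 / 1.07 = 11.31 per hour

11.31 per hour


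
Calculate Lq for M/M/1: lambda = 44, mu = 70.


rho = 44/70; Lq = rho^2/(1-rho) = 1.06

1.06


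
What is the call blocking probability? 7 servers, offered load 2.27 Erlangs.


B(N,A) = (A^N/N!) / sum(A^k/k!, k=0..N) with N=7, A=2.27 = 0.0064

0.0064


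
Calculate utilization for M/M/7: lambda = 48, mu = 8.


rho = lambda/(c*mu) = 48/(7*8) = 0.8571

0.8571


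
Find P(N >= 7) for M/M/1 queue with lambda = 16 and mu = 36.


P(N >= 7) = rho^7 = (16/36)^7 = 0.0034

0.0034


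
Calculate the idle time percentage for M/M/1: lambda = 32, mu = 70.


Idle fraction = (1 - rho) * 100 = (1 - 32/70) * 100 = 54.3%

54.3%


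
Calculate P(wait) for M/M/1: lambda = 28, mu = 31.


P(wait) = rho = lambda/mu = 28/31 = 0.9032

0.9032


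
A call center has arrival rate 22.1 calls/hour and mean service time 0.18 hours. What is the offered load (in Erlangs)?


Offered load a = lambda * E[S] = 22.1 * 0.18 = 3.98 Erlangs

3.98 Erlangs


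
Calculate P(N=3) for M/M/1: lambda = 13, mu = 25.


rho = 13/25; P(n) = (1-rho)*rho^n = (1-13/25)*(13/25)^3 = 0.0675

0.0675


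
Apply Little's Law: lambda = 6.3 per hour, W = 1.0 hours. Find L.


L = lambda * W = 6.3 * 1.0 = 6.3

6.3


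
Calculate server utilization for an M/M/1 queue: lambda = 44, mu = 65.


rho = lambda/mu = 44/65 = 0.6769

0.6769


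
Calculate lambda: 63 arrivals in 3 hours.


lambda = total arrivals / time = 63 / 3 = 21.0 per hour

21.0 per hour


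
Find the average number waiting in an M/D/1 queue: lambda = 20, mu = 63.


M/D/1: Lq = rho^2 / (2*(1-rho)) where rho = 20/63; Lq = 0.07

0.07


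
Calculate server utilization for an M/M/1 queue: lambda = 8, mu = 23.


rho = lambda/mu = 8/23 = 0.3478

0.3478


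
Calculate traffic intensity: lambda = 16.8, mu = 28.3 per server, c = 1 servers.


rho = lambda / (c * mu) = 16.8 / (1 * 28.3) = 0.5936

0.5936


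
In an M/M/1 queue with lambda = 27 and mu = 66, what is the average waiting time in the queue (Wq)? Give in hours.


rho = 27/66; Wq = rho/(mu - lambda) = 0.0105 hours

0.0105 hours


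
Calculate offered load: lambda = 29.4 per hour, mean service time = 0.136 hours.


Offered load a = lambda * E[S] = 29.4 * 0.136 = 4.0 Erlangs

4.0 Erlangs


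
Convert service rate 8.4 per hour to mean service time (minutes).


Mean service time = 60/mu = 60/8.4 = 7.14 minutes

7.14 minutes


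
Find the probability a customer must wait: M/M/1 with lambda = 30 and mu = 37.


P(wait) = rho = lambda/mu = 30/37 = 0.8108

0.8108


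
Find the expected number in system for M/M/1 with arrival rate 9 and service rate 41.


rho = 9/41; L = rho/(1-rho) = 0.28

0.28


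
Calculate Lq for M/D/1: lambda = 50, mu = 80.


M/D/1: Lq = rho^2 / (2*(1-rho)) where rho = 50/80; Lq = 0.52

0.52


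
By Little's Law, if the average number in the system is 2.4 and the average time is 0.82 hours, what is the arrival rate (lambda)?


lambda = L / W = 2.4 / 0.82 = 2.93 per hour

2.93 per hour


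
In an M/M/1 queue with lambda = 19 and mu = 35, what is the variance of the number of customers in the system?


rho = 19/35; Var(N) = rho/(1-rho)^2 = 2.6

2.6


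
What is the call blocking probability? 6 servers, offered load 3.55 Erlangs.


B(N,A) = (A^N/N!) / sum(A^k/k!, k=0..N) with N=6, A=3.55 = 0.0858

0.0858


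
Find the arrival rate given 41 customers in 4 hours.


lambda = total arrivals / time = 41 / 4 = 10.25 per hour

10.25 per hour


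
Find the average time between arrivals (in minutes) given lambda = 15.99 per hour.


Mean interarrival time = 60/lambda = 60/15.99 = 3.75 minutes

3.75 minutes


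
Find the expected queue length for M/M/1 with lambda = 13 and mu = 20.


rho = 13/20; Lq = rho^2/(1-rho) = 1.21

1.21


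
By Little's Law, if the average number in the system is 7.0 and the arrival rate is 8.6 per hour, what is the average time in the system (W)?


W = L / lambda = 7.0 / 8.6 = 0.814 hours

0.814 hours


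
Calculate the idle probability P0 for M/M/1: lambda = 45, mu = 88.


P0 = 1 - rho = 1 - 45/88 = 0.4886

0.4886


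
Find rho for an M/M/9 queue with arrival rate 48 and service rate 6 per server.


rho = lambda/(c*mu) = 48/(9*6) = 0.8889

0.8889


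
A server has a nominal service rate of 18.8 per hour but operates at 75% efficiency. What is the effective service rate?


Effective rate = mu * efficiency = 18.8 * 0.75 = 14.1 per hour

14.1 per hour


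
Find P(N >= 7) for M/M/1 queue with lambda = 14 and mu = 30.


P(N >= 7) = rho^7 = (14/30)^7 = 0.0048

0.0048


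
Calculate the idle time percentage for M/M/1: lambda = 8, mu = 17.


Idle fraction = (1 - rho) * 100 = (1 - 8/17) * 100 = 52.9%

52.9%


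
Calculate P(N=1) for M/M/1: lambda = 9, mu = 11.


rho = 9/11; P(n) = (1-rho)*rho^n = (1-9/11)*(9/11)^1 = 0.1488

0.1488


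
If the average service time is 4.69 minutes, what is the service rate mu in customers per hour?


mu = 60 / avg_service_time = 60 / 4.69 = 12.79 per hour

12.79 per hour


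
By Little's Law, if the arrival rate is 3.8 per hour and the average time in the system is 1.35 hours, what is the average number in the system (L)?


L = lambda * W = 3.8 * 1.35 = 5.13

5.13


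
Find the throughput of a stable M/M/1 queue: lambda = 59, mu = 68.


For a stable queue (lambda < mu), throughput = lambda = 59 per hour

59 per hour


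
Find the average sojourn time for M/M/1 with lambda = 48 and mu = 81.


W = 1/(mu - lambda) = 1/(81 - 48) = 0.0303 hours

0.0303 hours


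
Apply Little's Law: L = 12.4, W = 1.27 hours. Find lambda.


lambda = L / W = 12.4 / 1.27 = 9.76 per hour

9.76 per hour


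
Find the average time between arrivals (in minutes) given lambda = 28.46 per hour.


Mean interarrival time = 60/lambda = 60/28.46 = 2.11 minutes

2.11 minutes


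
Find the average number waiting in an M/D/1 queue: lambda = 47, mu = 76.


M/D/1: Lq = rho^2 / (2*(1-rho)) where rho = 47/76; Lq = 0.5

0.5


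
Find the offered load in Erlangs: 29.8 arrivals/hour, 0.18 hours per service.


Offered load a = lambda * E[S] = 29.8 * 0.18 = 5.36 Erlangs

5.36 Erlangs


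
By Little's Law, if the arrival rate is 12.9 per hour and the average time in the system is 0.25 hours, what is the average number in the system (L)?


L = lambda * W = 12.9 * 0.25 = 3.23

3.23


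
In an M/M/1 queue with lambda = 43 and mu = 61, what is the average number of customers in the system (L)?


rho = 43/61; L = rho/(1-rho) = 2.39

2.39


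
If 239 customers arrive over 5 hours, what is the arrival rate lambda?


lambda = total arrivals / time = 239 / 5 = 47.8 per hour

47.8 per hour


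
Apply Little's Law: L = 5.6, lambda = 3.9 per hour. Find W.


W = L / lambda = 5.6 / 3.9 = 1.4359 hours

1.4359 hours


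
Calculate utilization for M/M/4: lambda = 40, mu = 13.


rho = lambda/(c*mu) = 40/(4*13) = 0.7692

0.7692


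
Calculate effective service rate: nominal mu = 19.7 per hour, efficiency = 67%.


Effective rate = mu * efficiency = 19.7 * 0.67 = 13.2 per hour

13.2 per hour


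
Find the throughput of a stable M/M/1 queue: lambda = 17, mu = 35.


For a stable queue (lambda < mu), throughput = lambda = 17 per hour

17 per hour


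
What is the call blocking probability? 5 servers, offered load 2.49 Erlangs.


B(N,A) = (A^N/N!) / sum(A^k/k!, k=0..N) with N=5, A=2.49 = 0.069

0.069


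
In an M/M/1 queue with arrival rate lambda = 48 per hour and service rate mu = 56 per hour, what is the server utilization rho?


rho = lambda/mu = 48/56 = 0.8571

0.8571


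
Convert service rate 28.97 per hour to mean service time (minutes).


Mean service time = 60/mu = 60/28.97 = 2.07 minutes

2.07 minutes


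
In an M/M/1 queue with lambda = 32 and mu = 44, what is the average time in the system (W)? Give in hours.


W = 1/(mu - lambda) = 1/(44 - 32) = 0.0833 hours

0.0833 hours


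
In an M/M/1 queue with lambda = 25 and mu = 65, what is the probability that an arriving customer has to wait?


P(wait) = rho = lambda/mu = 25/65 = 0.3846

0.3846


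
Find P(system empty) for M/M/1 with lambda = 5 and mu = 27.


P0 = 1 - rho = 1 - 5/27 = 0.8148

0.8148


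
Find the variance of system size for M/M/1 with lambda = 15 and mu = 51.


rho = 15/51; Var(N) = rho/(1-rho)^2 = 0.59

0.59


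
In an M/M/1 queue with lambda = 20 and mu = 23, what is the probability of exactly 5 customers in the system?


rho = 20/23; P(n) = (1-rho)*rho^n = (1-20/23)*(20/23)^5 = 0.0648

0.0648


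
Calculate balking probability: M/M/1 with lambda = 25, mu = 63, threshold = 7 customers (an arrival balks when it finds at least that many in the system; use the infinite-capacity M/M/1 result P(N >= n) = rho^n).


P(N >= 7) = rho^7 = (25/63)^7 = 0.0015

0.0015


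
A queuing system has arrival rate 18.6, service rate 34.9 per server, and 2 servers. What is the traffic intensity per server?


rho = lambda / (c * mu) = 18.6 / (2 * 34.9) = 0.2665

0.2665


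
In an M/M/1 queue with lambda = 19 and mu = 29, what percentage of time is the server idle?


Idle fraction = (1 - rho) * 100 = (1 - 19/29) * 100 = 34.5%

34.5%


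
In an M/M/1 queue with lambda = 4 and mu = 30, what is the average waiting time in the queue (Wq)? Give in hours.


rho = 4/30; Wq = rho/(mu - lambda) = 0.0051 hours

0.0051 hours


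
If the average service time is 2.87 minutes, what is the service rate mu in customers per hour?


mu = 60 / avg_service_time = 60 / 2.87 = 20.91 per hour

20.91 per hour


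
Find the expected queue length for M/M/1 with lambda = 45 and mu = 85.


rho = 45/85; Lq = rho^2/(1-rho) = 0.6

0.6


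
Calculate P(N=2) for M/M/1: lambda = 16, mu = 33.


rho = 16/33; P(n) = (1-rho)*rho^n = (1-16/33)*(16/33)^2 = 0.1211

0.1211


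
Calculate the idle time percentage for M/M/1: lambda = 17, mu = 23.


Idle fraction = (1 - rho) * 100 = (1 - 17/23) * 100 = 26.1%

26.1%


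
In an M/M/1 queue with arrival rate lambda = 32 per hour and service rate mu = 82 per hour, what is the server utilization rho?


rho = lambda/mu = 32/82 = 0.3902

0.3902


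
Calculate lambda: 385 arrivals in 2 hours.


lambda = total arrivals / time = 385 / 2 = 192.5 per hour

192.5 per hour


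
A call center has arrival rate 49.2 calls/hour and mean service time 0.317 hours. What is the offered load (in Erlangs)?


Offered load a = lambda * E[S] = 49.2 * 0.317 = 15.6 Erlangs

15.6 Erlangs


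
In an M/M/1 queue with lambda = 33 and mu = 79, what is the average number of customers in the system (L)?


rho = 33/79; L = rho/(1-rho) = 0.72

0.72


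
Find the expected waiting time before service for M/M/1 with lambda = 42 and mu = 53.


rho = 42/53; Wq = rho/(mu - lambda) = 0.072 hours

0.072 hours


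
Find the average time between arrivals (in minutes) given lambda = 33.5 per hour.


Mean interarrival time = 60/lambda = 60/33.5 = 1.79 minutes

1.79 minutes


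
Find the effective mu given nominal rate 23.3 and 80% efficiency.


Effective rate = mu * efficiency = 23.3 * 0.8 = 18.64 per hour

18.64 per hour


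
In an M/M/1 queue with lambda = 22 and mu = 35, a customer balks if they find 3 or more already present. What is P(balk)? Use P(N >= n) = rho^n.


P(N >= 3) = rho^3 = (22/35)^3 = 0.2483

0.2483


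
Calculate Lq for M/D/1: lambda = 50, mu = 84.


M/D/1: Lq = rho^2 / (2*(1-rho)) where rho = 50/84; Lq = 0.44

0.44


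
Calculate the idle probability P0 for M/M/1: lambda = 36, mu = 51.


P0 = 1 - rho = 1 - 36/51 = 0.2941

0.2941


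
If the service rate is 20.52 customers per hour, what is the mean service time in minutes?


Mean service time = 60/mu = 60/20.52 = 2.92 minutes

2.92 minutes


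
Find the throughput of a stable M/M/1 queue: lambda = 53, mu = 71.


For a stable queue (lambda < mu), throughput = lambda = 53 per hour

53 per hour


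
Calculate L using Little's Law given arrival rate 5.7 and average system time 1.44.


L = lambda * W = 5.7 * 1.44 = 8.21

8.21


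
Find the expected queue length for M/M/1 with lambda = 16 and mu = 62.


rho = 16/62; Lq = rho^2/(1-rho) = 0.09

0.09


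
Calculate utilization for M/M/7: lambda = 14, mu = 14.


rho = lambda/(c*mu) = 14/(7*14) = 0.1429

0.1429


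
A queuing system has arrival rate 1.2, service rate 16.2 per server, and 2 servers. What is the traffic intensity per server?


rho = lambda / (c * mu) = 1.2 / (2 * 16.2) = 0.037

0.037


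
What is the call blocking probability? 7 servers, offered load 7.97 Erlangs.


B(N,A) = (A^N/N!) / sum(A^k/k!, k=0..N) with N=7, A=7.97 = 0.3065

0.3065


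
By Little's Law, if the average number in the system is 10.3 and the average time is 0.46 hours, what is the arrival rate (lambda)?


lambda = L / W = 10.3 / 0.46 = 22.39 per hour

22.39 per hour


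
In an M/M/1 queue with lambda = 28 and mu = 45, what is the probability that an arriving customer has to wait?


P(wait) = rho = lambda/mu = 28/45 = 0.6222

0.6222


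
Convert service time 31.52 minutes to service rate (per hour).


mu = 60 / avg_service_time = 60 / 31.52 = 1.9 per hour

1.9 per hour


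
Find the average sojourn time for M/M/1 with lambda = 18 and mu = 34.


W = 1/(mu - lambda) = 1/(34 - 18) = 0.0625 hours

0.0625 hours


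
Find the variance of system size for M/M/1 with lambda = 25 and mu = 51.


rho = 25/51; Var(N) = rho/(1-rho)^2 = 1.89

1.89


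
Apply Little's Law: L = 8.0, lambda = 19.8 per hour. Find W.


W = L / lambda = 8.0 / 19.8 = 0.404 hours

0.404 hours


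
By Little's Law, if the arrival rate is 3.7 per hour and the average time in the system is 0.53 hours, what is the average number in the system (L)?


L = lambda * W = 3.7 * 0.53 = 1.96

1.96


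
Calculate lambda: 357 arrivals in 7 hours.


lambda = total arrivals / time = 357 / 7 = 51.0 per hour

51.0 per hour


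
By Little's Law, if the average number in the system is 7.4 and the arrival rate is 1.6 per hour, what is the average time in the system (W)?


W = L / lambda = 7.4 / 1.6 = 4.625 hours

4.625 hours


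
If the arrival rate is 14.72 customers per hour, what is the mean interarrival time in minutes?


Mean interarrival time = 60/lambda = 60/14.72 = 4.08 minutes

4.08 minutes


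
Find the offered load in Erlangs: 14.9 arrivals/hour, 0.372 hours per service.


Offered load a = lambda * E[S] = 14.9 * 0.372 = 5.54 Erlangs

5.54 Erlangs


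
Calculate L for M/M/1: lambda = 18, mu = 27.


rho = 18/27; L = rho/(1-rho) = 2.0

2.0


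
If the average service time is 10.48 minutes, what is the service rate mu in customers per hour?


mu = 60 / avg_service_time = 60 / 10.48 = 5.73 per hour

5.73 per hour


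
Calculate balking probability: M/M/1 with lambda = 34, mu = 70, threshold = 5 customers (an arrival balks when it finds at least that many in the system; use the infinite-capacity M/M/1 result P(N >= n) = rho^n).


P(N >= 5) = rho^5 = (34/70)^5 = 0.027

0.027


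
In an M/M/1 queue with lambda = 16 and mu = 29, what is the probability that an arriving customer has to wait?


P(wait) = rho = lambda/mu = 16/29 = 0.5517

0.5517


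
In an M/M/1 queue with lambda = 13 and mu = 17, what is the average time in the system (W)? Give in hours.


W = 1/(mu - lambda) = 1/(17 - 13) = 0.25 hours

0.25 hours


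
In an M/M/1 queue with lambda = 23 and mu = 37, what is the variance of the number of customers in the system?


rho = 23/37; Var(N) = rho/(1-rho)^2 = 4.34

4.34


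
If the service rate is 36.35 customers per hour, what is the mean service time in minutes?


Mean service time = 60/mu = 60/36.35 = 1.65 minutes

1.65 minutes


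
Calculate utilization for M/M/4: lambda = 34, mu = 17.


rho = lambda/(c*mu) = 34/(4*17) = 0.5

0.5


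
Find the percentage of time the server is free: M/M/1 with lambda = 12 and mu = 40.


Idle fraction = (1 - rho) * 100 = (1 - 12/40) * 100 = 70.0%

70.0%


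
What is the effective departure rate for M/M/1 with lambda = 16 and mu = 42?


For a stable queue (lambda < mu), throughput = lambda = 16 per hour

16 per hour


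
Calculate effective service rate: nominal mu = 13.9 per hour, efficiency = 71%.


Effective rate = mu * efficiency = 13.9 * 0.71 = 9.87 per hour

9.87 per hour


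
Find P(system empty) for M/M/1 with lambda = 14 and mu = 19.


P0 = 1 - rho = 1 - 14/19 = 0.2632

0.2632


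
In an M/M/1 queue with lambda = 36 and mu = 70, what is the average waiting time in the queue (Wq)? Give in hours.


rho = 36/70; Wq = rho/(mu - lambda) = 0.0151 hours

0.0151 hours


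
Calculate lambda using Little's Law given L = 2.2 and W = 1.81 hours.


lambda = L / W = 2.2 / 1.81 = 1.22 per hour

1.22 per hour


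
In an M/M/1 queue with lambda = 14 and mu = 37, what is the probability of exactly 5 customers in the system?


rho = 14/37; P(n) = (1-rho)*rho^n = (1-14/37)*(14/37)^5 = 0.0048

0.0048


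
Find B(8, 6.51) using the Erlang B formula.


B(N,A) = (A^N/N!) / sum(A^k/k!, k=0..N) with N=8, A=6.51 = 0.1507

0.1507


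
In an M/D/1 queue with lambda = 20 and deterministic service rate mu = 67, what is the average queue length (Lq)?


M/D/1: Lq = rho^2 / (2*(1-rho)) where rho = 20/67; Lq = 0.06

0.06


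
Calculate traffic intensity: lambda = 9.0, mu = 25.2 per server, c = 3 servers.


rho = lambda / (c * mu) = 9.0 / (3 * 25.2) = 0.119

0.119


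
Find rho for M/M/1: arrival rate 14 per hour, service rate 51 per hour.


rho = lambda/mu = 14/51 = 0.2745

0.2745


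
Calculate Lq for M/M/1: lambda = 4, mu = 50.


rho = 4/50; Lq = rho^2/(1-rho) = 0.01

0.01


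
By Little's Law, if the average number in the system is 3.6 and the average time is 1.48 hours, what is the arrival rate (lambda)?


lambda = L / W = 3.6 / 1.48 = 2.43 per hour

2.43 per hour


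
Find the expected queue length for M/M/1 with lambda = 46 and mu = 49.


rho = 46/49; Lq = rho^2/(1-rho) = 14.39

14.39


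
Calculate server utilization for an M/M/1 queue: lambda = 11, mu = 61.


rho = lambda/mu = 11/61 = 0.1803

0.1803


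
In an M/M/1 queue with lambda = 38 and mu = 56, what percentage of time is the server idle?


Idle fraction = (1 - rho) * 100 = (1 - 38/56) * 100 = 32.1%

32.1%


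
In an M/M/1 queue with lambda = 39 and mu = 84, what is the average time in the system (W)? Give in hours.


W = 1/(mu - lambda) = 1/(84 - 39) = 0.0222 hours

0.0222 hours


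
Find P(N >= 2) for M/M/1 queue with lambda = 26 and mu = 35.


P(N >= 2) = rho^2 = (26/35)^2 = 0.5518

0.5518


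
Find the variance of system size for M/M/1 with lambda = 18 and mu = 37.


rho = 18/37; Var(N) = rho/(1-rho)^2 = 1.84

1.84


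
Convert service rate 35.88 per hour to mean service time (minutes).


Mean service time = 60/mu = 60/35.88 = 1.67 minutes

1.67 minutes


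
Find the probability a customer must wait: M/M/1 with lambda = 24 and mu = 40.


P(wait) = rho = lambda/mu = 24/40 = 0.6

0.6


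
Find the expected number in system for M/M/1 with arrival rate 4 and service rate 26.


rho = 4/26; L = rho/(1-rho) = 0.18

0.18


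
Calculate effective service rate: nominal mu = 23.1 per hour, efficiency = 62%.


Effective rate = mu * efficiency = 23.1 * 0.62 = 14.32 per hour

14.32 per hour


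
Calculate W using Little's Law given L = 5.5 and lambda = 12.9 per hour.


W = L / lambda = 5.5 / 12.9 = 0.4264 hours

0.4264 hours


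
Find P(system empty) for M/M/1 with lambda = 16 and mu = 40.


P0 = 1 - rho = 1 - 16/40 = 0.6

0.6


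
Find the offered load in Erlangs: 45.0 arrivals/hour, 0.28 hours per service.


Offered load a = lambda * E[S] = 45.0 * 0.28 = 12.6 Erlangs

12.6 Erlangs


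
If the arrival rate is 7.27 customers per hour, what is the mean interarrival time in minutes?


Mean interarrival time = 60/lambda = 60/7.27 = 8.25 minutes

8.25 minutes


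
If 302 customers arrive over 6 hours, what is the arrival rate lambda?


lambda = total arrivals / time = 302 / 6 = 50.33 per hour

50.33 per hour


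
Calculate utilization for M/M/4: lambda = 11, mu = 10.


rho = lambda/(c*mu) = 11/(4*10) = 0.275

0.275


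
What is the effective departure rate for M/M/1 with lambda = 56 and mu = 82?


For a stable queue (lambda < mu), throughput = lambda = 56 per hour

56 per hour


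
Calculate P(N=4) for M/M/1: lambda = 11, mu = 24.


rho = 11/24; P(n) = (1-rho)*rho^n = (1-11/24)*(11/24)^4 = 0.0239

0.0239


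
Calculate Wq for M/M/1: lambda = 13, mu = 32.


rho = 13/32; Wq = rho/(mu - lambda) = 0.0214 hours

0.0214 hours


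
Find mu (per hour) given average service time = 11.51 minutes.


mu = 60 / avg_service_time = 60 / 11.51 = 5.21 per hour

5.21 per hour


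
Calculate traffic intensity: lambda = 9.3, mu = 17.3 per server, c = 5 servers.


rho = lambda / (c * mu) = 9.3 / (5 * 17.3) = 0.1075

0.1075


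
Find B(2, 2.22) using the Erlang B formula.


B(N,A) = (A^N/N!) / sum(A^k/k!, k=0..N) with N=2, A=2.22 = 0.4335

0.4335


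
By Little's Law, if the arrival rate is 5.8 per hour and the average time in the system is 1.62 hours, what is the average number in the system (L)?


L = lambda * W = 5.8 * 1.62 = 9.4

9.4


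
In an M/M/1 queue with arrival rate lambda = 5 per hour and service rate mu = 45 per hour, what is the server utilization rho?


rho = lambda/mu = 5/45 = 0.1111

0.1111


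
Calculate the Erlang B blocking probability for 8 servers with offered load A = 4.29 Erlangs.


B(N,A) = (A^N/N!) / sum(A^k/k!, k=0..N) with N=8, A=4.29 = 0.0403

0.0403


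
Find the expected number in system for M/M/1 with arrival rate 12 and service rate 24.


rho = 12/24; L = rho/(1-rho) = 1.0

1.0


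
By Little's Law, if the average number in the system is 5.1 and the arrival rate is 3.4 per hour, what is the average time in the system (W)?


W = L / lambda = 5.1 / 3.4 = 1.5 hours

1.5 hours


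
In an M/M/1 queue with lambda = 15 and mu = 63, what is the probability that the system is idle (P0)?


P0 = 1 - rho = 1 - 15/63 = 0.7619

0.7619


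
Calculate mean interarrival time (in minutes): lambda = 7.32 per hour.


Mean interarrival time = 60/lambda = 60/7.32 = 8.2 minutes

8.2 minutes


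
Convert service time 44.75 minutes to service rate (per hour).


mu = 60 / avg_service_time = 60 / 44.75 = 1.34 per hour

1.34 per hour


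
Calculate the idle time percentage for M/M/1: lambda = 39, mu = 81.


Idle fraction = (1 - rho) * 100 = (1 - 39/81) * 100 = 51.9%

51.9%


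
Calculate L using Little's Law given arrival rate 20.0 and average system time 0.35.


L = lambda * W = 20.0 * 0.35 = 7.0

7.0


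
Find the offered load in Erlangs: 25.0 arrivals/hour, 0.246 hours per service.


Offered load a = lambda * E[S] = 25.0 * 0.246 = 6.15 Erlangs

6.15 Erlangs


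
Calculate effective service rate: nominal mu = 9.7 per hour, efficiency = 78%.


Effective rate = mu * efficiency = 9.7 * 0.78 = 7.57 per hour

7.57 per hour


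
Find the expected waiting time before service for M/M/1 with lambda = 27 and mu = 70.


rho = 27/70; Wq = rho/(mu - lambda) = 0.009 hours

0.009 hours


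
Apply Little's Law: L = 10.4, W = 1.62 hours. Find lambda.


lambda = L / W = 10.4 / 1.62 = 6.42 per hour

6.42 per hour


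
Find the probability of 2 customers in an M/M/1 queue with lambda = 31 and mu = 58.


rho = 31/58; P(n) = (1-rho)*rho^n = (1-31/58)*(31/58)^2 = 0.133

0.133


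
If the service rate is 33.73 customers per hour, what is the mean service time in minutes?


Mean service time = 60/mu = 60/33.73 = 1.78 minutes

1.78 minutes


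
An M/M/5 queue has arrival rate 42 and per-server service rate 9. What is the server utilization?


rho = lambda/(c*mu) = 42/(5*9) = 0.9333

0.9333


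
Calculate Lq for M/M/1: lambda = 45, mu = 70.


rho = 45/70; Lq = rho^2/(1-rho) = 1.16

1.16


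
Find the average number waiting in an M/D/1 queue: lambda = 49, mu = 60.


M/D/1: Lq = rho^2 / (2*(1-rho)) where rho = 49/60; Lq = 1.82

1.82


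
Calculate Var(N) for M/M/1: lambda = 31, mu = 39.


rho = 31/39; Var(N) = rho/(1-rho)^2 = 18.89

18.89


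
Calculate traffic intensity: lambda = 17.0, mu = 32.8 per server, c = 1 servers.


rho = lambda / (c * mu) = 17.0 / (1 * 32.8) = 0.5183

0.5183


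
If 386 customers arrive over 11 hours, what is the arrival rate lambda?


lambda = total arrivals / time = 386 / 11 = 35.09 per hour

35.09 per hour


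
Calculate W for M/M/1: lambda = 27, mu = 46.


W = 1/(mu - lambda) = 1/(46 - 27) = 0.0526 hours

0.0526 hours


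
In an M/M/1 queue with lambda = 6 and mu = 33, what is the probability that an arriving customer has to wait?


P(wait) = rho = lambda/mu = 6/33 = 0.1818

0.1818


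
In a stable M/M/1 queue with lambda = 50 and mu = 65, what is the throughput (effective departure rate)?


For a stable queue (lambda < mu), throughput = lambda = 50 per hour

50 per hour


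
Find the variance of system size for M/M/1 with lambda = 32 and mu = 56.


rho = 32/56; Var(N) = rho/(1-rho)^2 = 3.11

3.11


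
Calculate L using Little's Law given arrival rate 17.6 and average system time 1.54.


L = lambda * W = 17.6 * 1.54 = 27.1

27.1


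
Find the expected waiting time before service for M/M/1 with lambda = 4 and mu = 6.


rho = 4/6; Wq = rho/(mu - lambda) = 0.3333 hours

0.3333 hours


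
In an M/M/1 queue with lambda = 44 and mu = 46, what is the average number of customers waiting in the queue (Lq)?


rho = 44/46; Lq = rho^2/(1-rho) = 21.04

21.04


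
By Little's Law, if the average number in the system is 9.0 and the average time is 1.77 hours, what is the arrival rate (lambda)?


lambda = L / W = 9.0 / 1.77 = 5.08 per hour

5.08 per hour


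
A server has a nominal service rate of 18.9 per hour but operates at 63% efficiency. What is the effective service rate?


Effective rate = mu * efficiency = 18.9 * 0.63 = 11.91 per hour

11.91 per hour


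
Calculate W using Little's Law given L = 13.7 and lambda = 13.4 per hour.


W = L / lambda = 13.7 / 13.4 = 1.0224 hours

1.0224 hours


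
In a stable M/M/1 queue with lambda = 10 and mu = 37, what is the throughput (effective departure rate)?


For a stable queue (lambda < mu), throughput = lambda = 10 per hour

10 per hour


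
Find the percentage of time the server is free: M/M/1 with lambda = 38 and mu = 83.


Idle fraction = (1 - rho) * 100 = (1 - 38/83) * 100 = 54.2%

54.2%


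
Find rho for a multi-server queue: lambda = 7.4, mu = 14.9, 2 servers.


rho = lambda / (c * mu) = 7.4 / (2 * 14.9) = 0.2483

0.2483


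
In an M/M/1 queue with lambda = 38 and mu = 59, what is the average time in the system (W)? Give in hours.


W = 1/(mu - lambda) = 1/(59 - 38) = 0.0476 hours

0.0476 hours
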